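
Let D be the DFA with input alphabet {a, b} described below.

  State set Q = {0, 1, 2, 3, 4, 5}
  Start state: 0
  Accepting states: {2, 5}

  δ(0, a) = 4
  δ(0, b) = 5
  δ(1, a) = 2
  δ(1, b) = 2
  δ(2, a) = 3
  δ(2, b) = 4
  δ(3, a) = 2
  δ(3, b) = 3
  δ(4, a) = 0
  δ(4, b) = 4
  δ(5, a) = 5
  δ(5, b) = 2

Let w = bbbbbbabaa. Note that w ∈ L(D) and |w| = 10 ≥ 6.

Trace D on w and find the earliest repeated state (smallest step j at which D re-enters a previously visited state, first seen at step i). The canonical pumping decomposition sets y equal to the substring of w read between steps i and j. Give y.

Run of D on w = b b b b b b a b a a:
  step 0: 0  (start)
  step 1: 5  (read b: 0→5)
  step 2: 2  (read b: 5→2)
  step 3: 4  (read b: 2→4)
  step 4: 4  (read b: 4→4)   ← first repeat (4 seen earlier)
  step 5: 4  (read b: 4→4)
  step 6: 4  (read b: 4→4)
  step 7: 0  (read a: 4→0)
  step 8: 5  (read b: 0→5)
  step 9: 5  (read a: 5→5)
  step 10: 5  (read a: 5→5)

So i = 3, j = 4, giving x = w[0:3] = bbb, y = w[3:4] = b, z = w[4:10] = bbabaa.
Check: |xy| = 4 ≤ 6 and |y| = 1 ≥ 1. Reading y takes D from 4 back to 4, so every xyⁱz is accepted.

b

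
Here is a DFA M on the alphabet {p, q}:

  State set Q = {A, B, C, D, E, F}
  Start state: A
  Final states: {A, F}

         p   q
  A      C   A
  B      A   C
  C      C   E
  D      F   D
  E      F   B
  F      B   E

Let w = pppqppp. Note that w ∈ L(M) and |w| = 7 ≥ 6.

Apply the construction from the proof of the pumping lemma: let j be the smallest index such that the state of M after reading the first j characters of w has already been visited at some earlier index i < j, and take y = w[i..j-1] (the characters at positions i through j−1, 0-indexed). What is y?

Run of M on w = p p p q p p p:
  step 0: A  (start)
  step 1: C  (read p: A→C)
  step 2: C  (read p: C→C)   ← first repeat (C seen earlier)
  step 3: C  (read p: C→C)
  step 4: E  (read q: C→E)
  step 5: F  (read p: E→F)
  step 6: B  (read p: F→B)
  step 7: A  (read p: B→A)

So i = 1, j = 2, giving x = w[0:1] = p, y = w[1:2] = p, z = w[2:7] = pqppp.
Check: |xy| = 2 ≤ 6 and |y| = 1 ≥ 1. Reading y takes M from C back to C, so every xyⁱz is accepted.
Pumping length from the standard proof: p = 6 (the number of states). The repeated state found above gives |xy| = j ≤ 6 and |y| = j − i ≥ 1.

p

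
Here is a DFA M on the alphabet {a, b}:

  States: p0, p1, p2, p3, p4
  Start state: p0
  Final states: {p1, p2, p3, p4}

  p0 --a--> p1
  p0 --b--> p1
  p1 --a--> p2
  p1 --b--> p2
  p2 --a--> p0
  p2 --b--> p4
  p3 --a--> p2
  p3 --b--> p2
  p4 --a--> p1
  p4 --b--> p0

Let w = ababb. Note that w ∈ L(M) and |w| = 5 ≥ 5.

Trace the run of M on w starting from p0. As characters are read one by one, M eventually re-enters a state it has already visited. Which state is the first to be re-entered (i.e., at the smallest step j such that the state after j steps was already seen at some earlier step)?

State sequence: p0 -a-> p1 -b-> p2 -a-> p0 -b-> p1 -b-> p2
First repeat at step 3: p0 was already visited.

The earliest repeat is at step j = 3: M is in p0, which it already visited at step i = 0.
Pumping length from the standard proof: p = 5 (the number of states). The repeated state found above gives |xy| = j ≤ 5 and |y| = j − i ≥ 1.

p0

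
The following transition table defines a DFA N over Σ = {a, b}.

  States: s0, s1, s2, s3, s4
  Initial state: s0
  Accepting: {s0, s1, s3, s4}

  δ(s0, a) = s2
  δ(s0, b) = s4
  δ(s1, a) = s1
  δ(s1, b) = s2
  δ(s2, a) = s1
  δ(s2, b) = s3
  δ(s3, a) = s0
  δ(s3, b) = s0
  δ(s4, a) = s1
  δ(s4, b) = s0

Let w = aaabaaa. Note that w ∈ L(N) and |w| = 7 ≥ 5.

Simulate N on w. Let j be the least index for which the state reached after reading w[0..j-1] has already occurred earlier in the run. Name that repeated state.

Run of N on w = a a a b a a a:
  step 0: s0  (start)
  step 1: s2  (read a: s0→s2)
  step 2: s1  (read a: s2→s1)
  step 3: s1  (read a: s1→s1)   ← first repeat (s1 seen earlier)
  step 4: s2  (read b: s1→s2)
  step 5: s1  (read a: s2→s1)
  step 6: s1  (read a: s1→s1)
  step 7: s1  (read a: s1→s1)

The earliest repeat is at step j = 3: N is in s1, which it already visited at step i = 2.
The DFA has 5 states, so the proof of the pumping lemma guarantees a repeated state among the first 5+1 visited; the segment between the two visits is the pumpable y.

s1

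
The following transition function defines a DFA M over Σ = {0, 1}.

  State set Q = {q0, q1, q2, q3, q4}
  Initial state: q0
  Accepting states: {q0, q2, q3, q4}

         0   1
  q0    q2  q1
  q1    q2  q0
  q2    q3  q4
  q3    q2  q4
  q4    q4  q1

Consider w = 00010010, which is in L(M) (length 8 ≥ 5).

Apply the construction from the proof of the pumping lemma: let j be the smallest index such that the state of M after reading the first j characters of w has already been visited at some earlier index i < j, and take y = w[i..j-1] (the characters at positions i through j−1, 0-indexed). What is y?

Run of M on w = 0 0 0 1 0 0 1 0:
  step 0: q0  (start)
  step 1: q2  (read 0: q0→q2)
  step 2: q3  (read 0: q2→q3)
  step 3: q2  (read 0: q3→q2)   ← first repeat (q2 seen earlier)
  step 4: q4  (read 1: q2→q4)
  step 5: q4  (read 0: q4→q4)
  step 6: q4  (read 0: q4→q4)
  step 7: q1  (read 1: q4→q1)
  step 8: q2  (read 0: q1→q2)

So i = 1, j = 3, giving x = w[0:1] = 0, y = w[1:3] = 00, z = w[3:8] = 10010.
Check: |xy| = 3 ≤ 5 and |y| = 2 ≥ 1. Reading y takes M from q2 back to q2, so every xyⁱz is accepted.
Since M has 5 states, any run of length ≥ 5 visits 5+1 states, so by pigeonhole some state repeats within the first 5 steps — that repeat gives the pumpable loop.

00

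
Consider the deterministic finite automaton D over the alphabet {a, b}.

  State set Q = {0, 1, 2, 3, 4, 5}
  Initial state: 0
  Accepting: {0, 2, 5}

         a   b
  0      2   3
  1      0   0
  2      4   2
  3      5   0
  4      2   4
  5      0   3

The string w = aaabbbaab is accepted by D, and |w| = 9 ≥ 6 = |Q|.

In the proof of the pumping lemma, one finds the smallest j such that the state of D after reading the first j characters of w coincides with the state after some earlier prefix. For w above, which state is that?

State sequence: 0 -a-> 2 -a-> 4 -a-> 2 -b-> 2 -b-> 2 -b-> 2 -a-> 4 -a-> 2 -b-> 2
First repeat at step 3: 2 was already visited.

The earliest repeat is at step j = 3: D is in 2, which it already visited at step i = 1.

2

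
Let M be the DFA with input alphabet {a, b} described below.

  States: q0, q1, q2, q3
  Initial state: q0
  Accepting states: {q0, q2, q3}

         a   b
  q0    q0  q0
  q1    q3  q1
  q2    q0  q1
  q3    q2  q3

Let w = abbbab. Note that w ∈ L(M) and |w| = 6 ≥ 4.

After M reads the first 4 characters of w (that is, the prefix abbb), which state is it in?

q0

State sequence: q0 -a-> q0 -b-> q0 -b-> q0 -b-> q0

After reading 4 characters, M is in state q0.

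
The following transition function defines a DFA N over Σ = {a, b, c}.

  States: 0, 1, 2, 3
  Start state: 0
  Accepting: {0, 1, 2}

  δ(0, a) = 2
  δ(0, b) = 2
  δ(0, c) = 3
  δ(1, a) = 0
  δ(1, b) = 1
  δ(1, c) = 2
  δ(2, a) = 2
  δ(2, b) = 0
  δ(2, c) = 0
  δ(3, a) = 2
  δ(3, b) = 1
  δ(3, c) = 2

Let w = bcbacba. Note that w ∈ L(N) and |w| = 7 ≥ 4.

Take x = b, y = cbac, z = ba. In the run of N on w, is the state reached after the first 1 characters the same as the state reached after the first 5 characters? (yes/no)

Run of N on the first 5 characters of w = b c b a c:
  step 0: 0  (start)
  step 1: 2  (read b: 0→2)
  step 2: 0  (read c: 2→0)
  step 3: 2  (read b: 0→2)
  step 4: 2  (read a: 2→2)
  step 5: 0  (read c: 2→0)

After x (step 1): 2. After xy (step 5): 0.
They differ (2 ≠ 0), so y is not a cycle from the state after x; this split is not the one the pumping-lemma construction produces, and pumping y need not keep the string in L(N).

no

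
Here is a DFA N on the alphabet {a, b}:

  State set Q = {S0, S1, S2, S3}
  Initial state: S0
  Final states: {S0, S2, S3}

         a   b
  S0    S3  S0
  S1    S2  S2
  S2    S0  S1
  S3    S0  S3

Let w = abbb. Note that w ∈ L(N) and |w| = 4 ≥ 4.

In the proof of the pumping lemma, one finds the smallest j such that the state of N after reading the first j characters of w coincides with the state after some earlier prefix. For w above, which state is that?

Run of N on w = a b b b:
  step 0: S0  (start)
  step 1: S3  (read a: S0→S3)
  step 2: S3  (read b: S3→S3)   ← first repeat (S3 seen earlier)
  step 3: S3  (read b: S3→S3)
  step 4: S3  (read b: S3→S3)

The earliest repeat is at step j = 2: N is in S3, which it already visited at step i = 1.
Pumping length from the standard proof: p = 4 (the number of states). The repeated state found above gives |xy| = j ≤ 4 and |y| = j − i ≥ 1.

S3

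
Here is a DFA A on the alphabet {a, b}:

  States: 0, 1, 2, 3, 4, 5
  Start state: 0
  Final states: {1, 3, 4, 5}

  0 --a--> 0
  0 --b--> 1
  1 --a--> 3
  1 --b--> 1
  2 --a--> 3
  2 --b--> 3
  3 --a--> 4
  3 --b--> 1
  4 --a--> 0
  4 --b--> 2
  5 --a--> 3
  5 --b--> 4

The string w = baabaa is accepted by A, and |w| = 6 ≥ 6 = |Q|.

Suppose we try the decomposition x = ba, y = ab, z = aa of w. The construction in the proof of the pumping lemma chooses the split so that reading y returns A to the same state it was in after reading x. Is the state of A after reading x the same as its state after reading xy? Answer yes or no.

no

State sequence: 0 -b-> 1 -a-> 3 -a-> 4 -b-> 2

After x (step 2): 3. After xy (step 4): 2.
They differ (3 ≠ 2), so y is not a cycle from the state after x; this split is not the one the pumping-lemma construction produces, and pumping y need not keep the string in L(A).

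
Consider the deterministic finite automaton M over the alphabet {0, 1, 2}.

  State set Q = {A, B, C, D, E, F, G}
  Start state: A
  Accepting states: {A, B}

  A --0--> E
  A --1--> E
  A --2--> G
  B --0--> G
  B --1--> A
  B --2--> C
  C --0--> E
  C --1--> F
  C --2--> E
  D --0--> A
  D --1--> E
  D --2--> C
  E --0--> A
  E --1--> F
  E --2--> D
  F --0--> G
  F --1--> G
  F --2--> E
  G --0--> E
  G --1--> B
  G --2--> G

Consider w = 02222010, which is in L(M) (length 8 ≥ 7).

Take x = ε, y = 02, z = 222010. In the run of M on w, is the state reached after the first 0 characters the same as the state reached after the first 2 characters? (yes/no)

State sequence: A -0-> E -2-> D

After x (step 0): A. After xy (step 2): D.
They differ (A ≠ D), so y is not a cycle from the state after x; this split is not the one the pumping-lemma construction produces, and pumping y need not keep the string in L(M).

no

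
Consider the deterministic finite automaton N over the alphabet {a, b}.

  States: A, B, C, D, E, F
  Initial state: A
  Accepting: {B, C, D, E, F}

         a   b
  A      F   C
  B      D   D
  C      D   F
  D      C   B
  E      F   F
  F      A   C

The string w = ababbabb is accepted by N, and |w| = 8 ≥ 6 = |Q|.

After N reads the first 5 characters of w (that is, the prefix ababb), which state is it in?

State sequence: A -a-> F -b-> C -a-> D -b-> B -b-> D

After reading 5 characters, N is in state D.

D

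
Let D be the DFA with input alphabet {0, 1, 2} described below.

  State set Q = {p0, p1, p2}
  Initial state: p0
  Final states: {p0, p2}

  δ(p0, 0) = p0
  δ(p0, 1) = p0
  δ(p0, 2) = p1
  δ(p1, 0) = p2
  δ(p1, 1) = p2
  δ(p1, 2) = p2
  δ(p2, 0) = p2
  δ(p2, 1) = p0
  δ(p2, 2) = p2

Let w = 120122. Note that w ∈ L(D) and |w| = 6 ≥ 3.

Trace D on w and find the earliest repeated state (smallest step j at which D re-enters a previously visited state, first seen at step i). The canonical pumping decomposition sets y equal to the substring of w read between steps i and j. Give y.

1

Run of D on w = 1 2 0 1 2 2:
  step 0: p0  (start)
  step 1: p0  (read 1: p0→p0)   ← first repeat (p0 seen earlier)
  step 2: p1  (read 2: p0→p1)
  step 3: p2  (read 0: p1→p2)
  step 4: p0  (read 1: p2→p0)
  step 5: p1  (read 2: p0→p1)
  step 6: p2  (read 2: p1→p2)

So i = 0, j = 1, giving x = w[0:0] = ε, y = w[0:1] = 1, z = w[1:6] = 20122.
Check: |xy| = 1 ≤ 3 and |y| = 1 ≥ 1. Reading y takes D from p0 back to p0, so every xyⁱz is accepted.
With |Q| = 3, pigeonhole forces a state repeat no later than step 3; the substring read between the first and second visits to that state can be pumped.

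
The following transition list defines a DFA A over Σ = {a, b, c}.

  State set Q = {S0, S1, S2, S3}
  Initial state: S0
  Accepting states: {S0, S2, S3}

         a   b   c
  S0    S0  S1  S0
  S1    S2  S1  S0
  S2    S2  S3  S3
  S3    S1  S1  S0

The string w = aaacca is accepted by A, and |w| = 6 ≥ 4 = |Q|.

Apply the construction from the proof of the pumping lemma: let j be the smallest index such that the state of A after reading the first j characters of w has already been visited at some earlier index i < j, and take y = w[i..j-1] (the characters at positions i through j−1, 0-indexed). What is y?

State sequence: S0 -a-> S0 -a-> S0 -a-> S0 -c-> S0 -c-> S0 -a-> S0
First repeat at step 1: S0 was already visited.

So i = 0, j = 1, giving x = w[0:0] = ε, y = w[0:1] = a, z = w[1:6] = aacca.
Check: |xy| = 1 ≤ 4 and |y| = 1 ≥ 1. Reading y takes A from S0 back to S0, so every xyⁱz is accepted.
Pumping length from the standard proof: p = 4 (the number of states). The repeated state found above gives |xy| = j ≤ 4 and |y| = j − i ≥ 1.

a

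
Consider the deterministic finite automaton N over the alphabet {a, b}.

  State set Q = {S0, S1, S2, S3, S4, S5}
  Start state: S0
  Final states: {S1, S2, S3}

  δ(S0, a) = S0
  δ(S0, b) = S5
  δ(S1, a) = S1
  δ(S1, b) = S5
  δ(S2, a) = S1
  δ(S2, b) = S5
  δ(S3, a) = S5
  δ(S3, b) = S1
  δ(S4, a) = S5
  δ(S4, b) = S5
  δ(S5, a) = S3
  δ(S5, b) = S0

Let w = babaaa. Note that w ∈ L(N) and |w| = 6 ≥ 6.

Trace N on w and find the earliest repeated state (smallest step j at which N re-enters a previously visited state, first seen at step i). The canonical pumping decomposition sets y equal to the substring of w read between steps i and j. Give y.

State sequence: S0 -b-> S5 -a-> S3 -b-> S1 -a-> S1 -a-> S1 -a-> S1
First repeat at step 4: S1 was already visited.

So i = 3, j = 4, giving x = w[0:3] = bab, y = w[3:4] = a, z = w[4:6] = aa.
Check: |xy| = 4 ≤ 6 and |y| = 1 ≥ 1. Reading y takes N from S1 back to S1, so every xyⁱz is accepted.

a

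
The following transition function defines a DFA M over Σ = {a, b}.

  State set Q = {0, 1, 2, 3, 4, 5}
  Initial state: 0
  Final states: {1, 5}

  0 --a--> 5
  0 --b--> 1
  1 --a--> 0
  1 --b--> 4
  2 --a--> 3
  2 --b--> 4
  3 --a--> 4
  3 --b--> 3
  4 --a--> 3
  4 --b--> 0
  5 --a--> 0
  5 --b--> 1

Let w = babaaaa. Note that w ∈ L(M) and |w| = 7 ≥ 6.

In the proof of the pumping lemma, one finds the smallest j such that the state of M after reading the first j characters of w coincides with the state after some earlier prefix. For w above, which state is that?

0

Run of M on w = b a b a a a a:
  step 0: 0  (start)
  step 1: 1  (read b: 0→1)
  step 2: 0  (read a: 1→0)   ← first repeat (0 seen earlier)
  step 3: 1  (read b: 0→1)
  step 4: 0  (read a: 1→0)
  step 5: 5  (read a: 0→5)
  step 6: 0  (read a: 5→0)
  step 7: 5  (read a: 0→5)

The earliest repeat is at step j = 2: M is in 0, which it already visited at step i = 0.
The DFA has 6 states, so the proof of the pumping lemma guarantees a repeated state among the first 6+1 visited; the segment between the two visits is the pumpable y.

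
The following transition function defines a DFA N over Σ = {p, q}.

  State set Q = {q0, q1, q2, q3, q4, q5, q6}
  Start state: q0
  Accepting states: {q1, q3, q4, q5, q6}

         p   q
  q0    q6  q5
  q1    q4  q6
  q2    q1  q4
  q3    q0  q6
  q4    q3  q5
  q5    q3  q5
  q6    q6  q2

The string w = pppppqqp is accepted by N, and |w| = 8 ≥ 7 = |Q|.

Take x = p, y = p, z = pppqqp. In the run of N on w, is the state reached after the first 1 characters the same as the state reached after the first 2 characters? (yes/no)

yes

Run of N on the first 2 characters of w = p p:
  step 0: q0  (start)
  step 1: q6  (read p: q0→q6)
  step 2: q6  (read p: q6→q6)

After x (step 1): q6. After xy (step 2): q6.
They match, so y = p drives N around a cycle from q6 back to itself; pumping y any number of times keeps N in q6 before reading z, and xyⁱz ∈ L(N) for every i ≥ 0.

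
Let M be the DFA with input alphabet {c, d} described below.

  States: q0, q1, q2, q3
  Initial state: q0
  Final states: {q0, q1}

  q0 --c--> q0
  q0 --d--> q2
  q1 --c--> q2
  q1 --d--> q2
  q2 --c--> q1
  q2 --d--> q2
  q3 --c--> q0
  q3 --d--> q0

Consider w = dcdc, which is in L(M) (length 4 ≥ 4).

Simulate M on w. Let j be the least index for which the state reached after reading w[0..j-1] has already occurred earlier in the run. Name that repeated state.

Run of M on w = d c d c:
  step 0: q0  (start)
  step 1: q2  (read d: q0→q2)
  step 2: q1  (read c: q2→q1)
  step 3: q2  (read d: q1→q2)   ← first repeat (q2 seen earlier)
  step 4: q1  (read c: q2→q1)

The earliest repeat is at step j = 3: M is in q2, which it already visited at step i = 1.
Pumping length from the standard proof: p = 4 (the number of states). The repeated state found above gives |xy| = j ≤ 4 and |y| = j − i ≥ 1.

q2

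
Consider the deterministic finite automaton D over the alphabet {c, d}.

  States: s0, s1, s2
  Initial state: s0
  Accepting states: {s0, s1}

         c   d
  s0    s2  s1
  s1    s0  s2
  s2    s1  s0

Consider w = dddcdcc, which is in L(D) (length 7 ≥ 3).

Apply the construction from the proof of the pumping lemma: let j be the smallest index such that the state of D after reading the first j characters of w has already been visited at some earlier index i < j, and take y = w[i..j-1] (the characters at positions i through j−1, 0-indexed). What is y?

ddd

Run of D on w = d d d c d c c:
  step 0: s0  (start)
  step 1: s1  (read d: s0→s1)
  step 2: s2  (read d: s1→s2)
  step 3: s0  (read d: s2→s0)   ← first repeat (s0 seen earlier)
  step 4: s2  (read c: s0→s2)
  step 5: s0  (read d: s2→s0)
  step 6: s2  (read c: s0→s2)
  step 7: s1  (read c: s2→s1)

So i = 0, j = 3, giving x = w[0:0] = ε, y = w[0:3] = ddd, z = w[3:7] = cdcc.
Check: |xy| = 3 ≤ 3 and |y| = 3 ≥ 1. Reading y takes D from s0 back to s0, so every xyⁱz is accepted.
Since D has 3 states, any run of length ≥ 3 visits 3+1 states, so by pigeonhole some state repeats within the first 3 steps — that repeat gives the pumpable loop.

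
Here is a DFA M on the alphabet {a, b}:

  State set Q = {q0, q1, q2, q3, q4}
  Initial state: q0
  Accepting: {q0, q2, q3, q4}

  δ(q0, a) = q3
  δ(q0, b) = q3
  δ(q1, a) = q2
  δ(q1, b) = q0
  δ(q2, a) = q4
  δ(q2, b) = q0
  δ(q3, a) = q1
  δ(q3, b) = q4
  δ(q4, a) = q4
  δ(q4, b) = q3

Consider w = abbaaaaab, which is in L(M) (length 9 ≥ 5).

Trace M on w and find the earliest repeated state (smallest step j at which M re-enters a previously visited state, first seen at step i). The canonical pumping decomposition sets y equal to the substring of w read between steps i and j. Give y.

bb

Run of M on w = a b b a a a a a b:
  step 0: q0  (start)
  step 1: q3  (read a: q0→q3)
  step 2: q4  (read b: q3→q4)
  step 3: q3  (read b: q4→q3)   ← first repeat (q3 seen earlier)
  step 4: q1  (read a: q3→q1)
  step 5: q2  (read a: q1→q2)
  step 6: q4  (read a: q2→q4)
  step 7: q4  (read a: q4→q4)
  step 8: q4  (read a: q4→q4)
  step 9: q3  (read b: q4→q3)

So i = 1, j = 3, giving x = w[0:1] = a, y = w[1:3] = bb, z = w[3:9] = aaaaab.
Check: |xy| = 3 ≤ 5 and |y| = 2 ≥ 1. Reading y takes M from q3 back to q3, so every xyⁱz is accepted.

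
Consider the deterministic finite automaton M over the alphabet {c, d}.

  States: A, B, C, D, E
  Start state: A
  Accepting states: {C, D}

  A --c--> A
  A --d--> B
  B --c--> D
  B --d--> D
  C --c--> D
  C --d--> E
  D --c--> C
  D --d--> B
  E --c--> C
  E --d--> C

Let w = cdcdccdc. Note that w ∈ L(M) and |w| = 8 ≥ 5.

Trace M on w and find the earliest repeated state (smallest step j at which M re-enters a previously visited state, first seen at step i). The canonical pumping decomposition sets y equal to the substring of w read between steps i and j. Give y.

State sequence: A -c-> A -d-> B -c-> D -d-> B -c-> D -c-> C -d-> E -c-> C
First repeat at step 1: A was already visited.

So i = 0, j = 1, giving x = w[0:0] = ε, y = w[0:1] = c, z = w[1:8] = dcdccdc.
Check: |xy| = 1 ≤ 5 and |y| = 1 ≥ 1. Reading y takes M from A back to A, so every xyⁱz is accepted.

c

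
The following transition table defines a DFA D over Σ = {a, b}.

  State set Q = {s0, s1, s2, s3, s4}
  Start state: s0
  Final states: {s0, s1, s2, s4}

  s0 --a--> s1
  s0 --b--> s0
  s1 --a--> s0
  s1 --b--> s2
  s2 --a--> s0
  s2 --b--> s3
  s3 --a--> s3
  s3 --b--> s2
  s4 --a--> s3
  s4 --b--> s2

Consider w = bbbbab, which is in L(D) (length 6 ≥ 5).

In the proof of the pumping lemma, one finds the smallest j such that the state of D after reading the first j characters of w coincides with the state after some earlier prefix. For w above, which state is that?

s0

State sequence: s0 -b-> s0 -b-> s0 -b-> s0 -b-> s0 -a-> s1 -b-> s2
First repeat at step 1: s0 was already visited.

The earliest repeat is at step j = 1: D is in s0, which it already visited at step i = 0.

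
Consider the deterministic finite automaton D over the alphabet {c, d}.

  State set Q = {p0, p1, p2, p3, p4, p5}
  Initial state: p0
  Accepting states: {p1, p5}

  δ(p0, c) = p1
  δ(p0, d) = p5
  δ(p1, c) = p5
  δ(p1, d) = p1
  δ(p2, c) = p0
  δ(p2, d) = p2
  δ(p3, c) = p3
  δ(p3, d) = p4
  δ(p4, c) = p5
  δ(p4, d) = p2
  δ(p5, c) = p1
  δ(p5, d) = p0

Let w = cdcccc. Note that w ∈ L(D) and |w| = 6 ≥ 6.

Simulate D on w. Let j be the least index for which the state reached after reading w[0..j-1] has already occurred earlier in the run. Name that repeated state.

State sequence: p0 -c-> p1 -d-> p1 -c-> p5 -c-> p1 -c-> p5 -c-> p1
First repeat at step 2: p1 was already visited.

The earliest repeat is at step j = 2: D is in p1, which it already visited at step i = 1.

p1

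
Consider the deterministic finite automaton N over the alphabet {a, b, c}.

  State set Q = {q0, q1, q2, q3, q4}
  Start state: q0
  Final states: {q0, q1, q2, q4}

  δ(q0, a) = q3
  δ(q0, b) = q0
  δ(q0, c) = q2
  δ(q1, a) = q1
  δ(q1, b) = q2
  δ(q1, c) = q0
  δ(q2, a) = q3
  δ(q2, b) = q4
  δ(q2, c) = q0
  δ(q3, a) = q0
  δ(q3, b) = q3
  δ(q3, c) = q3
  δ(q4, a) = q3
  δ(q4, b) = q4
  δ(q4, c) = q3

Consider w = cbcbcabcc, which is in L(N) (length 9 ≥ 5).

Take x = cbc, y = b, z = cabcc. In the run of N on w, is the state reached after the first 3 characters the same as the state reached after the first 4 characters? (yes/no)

Run of N on the first 4 characters of w = c b c b:
  step 0: q0  (start)
  step 1: q2  (read c: q0→q2)
  step 2: q4  (read b: q2→q4)
  step 3: q3  (read c: q4→q3)
  step 4: q3  (read b: q3→q3)

After x (step 3): q3. After xy (step 4): q3.
They match, so y = b drives N around a cycle from q3 back to itself; pumping y any number of times keeps N in q3 before reading z, and xyⁱz ∈ L(N) for every i ≥ 0.

yes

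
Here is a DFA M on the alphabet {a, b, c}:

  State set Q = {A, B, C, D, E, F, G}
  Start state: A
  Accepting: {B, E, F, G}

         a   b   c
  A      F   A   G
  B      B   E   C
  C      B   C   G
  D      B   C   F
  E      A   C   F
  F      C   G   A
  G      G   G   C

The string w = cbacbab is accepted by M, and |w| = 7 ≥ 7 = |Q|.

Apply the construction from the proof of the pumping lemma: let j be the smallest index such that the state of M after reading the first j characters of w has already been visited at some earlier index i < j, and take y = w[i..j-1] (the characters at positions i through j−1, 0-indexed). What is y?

b

Run of M on w = c b a c b a b:
  step 0: A  (start)
  step 1: G  (read c: A→G)
  step 2: G  (read b: G→G)   ← first repeat (G seen earlier)
  step 3: G  (read a: G→G)
  step 4: C  (read c: G→C)
  step 5: C  (read b: C→C)
  step 6: B  (read a: C→B)
  step 7: E  (read b: B→E)

So i = 1, j = 2, giving x = w[0:1] = c, y = w[1:2] = b, z = w[2:7] = acbab.
Check: |xy| = 2 ≤ 7 and |y| = 1 ≥ 1. Reading y takes M from G back to G, so every xyⁱz is accepted.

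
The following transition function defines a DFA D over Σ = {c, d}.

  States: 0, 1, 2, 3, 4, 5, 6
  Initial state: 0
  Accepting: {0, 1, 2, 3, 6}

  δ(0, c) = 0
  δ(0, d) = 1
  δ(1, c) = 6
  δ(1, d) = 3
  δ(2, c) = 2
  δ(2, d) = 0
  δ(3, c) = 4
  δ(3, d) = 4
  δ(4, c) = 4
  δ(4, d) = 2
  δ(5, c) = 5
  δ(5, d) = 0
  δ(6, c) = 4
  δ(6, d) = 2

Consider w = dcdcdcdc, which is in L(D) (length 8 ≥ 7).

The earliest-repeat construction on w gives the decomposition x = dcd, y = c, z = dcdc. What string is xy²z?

xy^2z = dcd·c·c·dcdc = dcdccdcdc.
Reading y = c takes D from 2 back to 2, so after x·y·y the machine is still in 2, and z then leads to the accepting state 6. Hence dcdccdcdc ∈ L(D).

dcdccdcdc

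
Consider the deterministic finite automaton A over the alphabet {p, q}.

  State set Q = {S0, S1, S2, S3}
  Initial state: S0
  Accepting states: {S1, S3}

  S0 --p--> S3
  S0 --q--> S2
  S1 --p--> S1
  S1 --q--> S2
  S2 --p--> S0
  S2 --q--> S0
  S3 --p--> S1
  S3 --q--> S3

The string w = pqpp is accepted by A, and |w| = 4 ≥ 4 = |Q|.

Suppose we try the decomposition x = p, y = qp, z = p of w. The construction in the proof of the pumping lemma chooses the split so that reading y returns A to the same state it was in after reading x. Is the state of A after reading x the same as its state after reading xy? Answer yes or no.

Run of A on the first 3 characters of w = p q p:
  step 0: S0  (start)
  step 1: S3  (read p: S0→S3)
  step 2: S3  (read q: S3→S3)
  step 3: S1  (read p: S3→S1)

After x (step 1): S3. After xy (step 3): S1.
They differ (S3 ≠ S1), so y is not a cycle from the state after x; this split is not the one the pumping-lemma construction produces, and pumping y need not keep the string in L(A).

no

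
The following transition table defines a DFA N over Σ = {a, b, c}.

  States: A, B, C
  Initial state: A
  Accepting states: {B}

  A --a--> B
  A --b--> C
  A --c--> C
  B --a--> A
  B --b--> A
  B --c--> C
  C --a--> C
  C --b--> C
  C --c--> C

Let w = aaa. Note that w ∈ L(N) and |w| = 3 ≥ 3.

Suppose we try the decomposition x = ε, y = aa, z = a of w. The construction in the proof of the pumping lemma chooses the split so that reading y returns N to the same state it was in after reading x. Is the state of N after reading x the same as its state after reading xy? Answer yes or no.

yes

State sequence: A -a-> B -a-> A

After x (step 0): A. After xy (step 2): A.
They match, so y = aa drives N around a cycle from A back to itself; pumping y any number of times keeps N in A before reading z, and xyⁱz ∈ L(N) for every i ≥ 0.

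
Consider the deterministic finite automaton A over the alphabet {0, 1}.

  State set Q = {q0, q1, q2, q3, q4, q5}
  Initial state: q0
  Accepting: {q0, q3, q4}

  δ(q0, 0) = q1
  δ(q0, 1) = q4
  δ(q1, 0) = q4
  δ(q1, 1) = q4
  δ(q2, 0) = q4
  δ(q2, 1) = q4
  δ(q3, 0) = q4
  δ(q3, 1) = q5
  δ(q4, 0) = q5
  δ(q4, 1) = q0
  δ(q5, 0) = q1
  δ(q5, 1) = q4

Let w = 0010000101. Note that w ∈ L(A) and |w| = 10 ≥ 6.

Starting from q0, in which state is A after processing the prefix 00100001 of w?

q4

Run of A on the first 8 characters of w = 0 0 1 0 0 0 0 1:
  step 0: q0  (start)
  step 1: q1  (read 0: q0→q1)
  step 2: q4  (read 0: q1→q4)
  step 3: q0  (read 1: q4→q0)
  step 4: q1  (read 0: q0→q1)
  step 5: q4  (read 0: q1→q4)
  step 6: q5  (read 0: q4→q5)
  step 7: q1  (read 0: q5→q1)
  step 8: q4  (read 1: q1→q4)

After reading 8 characters, A is in state q4.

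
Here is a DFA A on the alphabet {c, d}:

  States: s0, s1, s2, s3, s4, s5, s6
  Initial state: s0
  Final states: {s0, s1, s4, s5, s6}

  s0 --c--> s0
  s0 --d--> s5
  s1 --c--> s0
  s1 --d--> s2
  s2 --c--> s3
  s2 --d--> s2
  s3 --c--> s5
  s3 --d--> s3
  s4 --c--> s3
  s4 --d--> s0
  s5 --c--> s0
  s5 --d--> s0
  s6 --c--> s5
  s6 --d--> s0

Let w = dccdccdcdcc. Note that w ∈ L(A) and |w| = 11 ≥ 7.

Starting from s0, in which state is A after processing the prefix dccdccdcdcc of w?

State sequence: s0 -d-> s5 -c-> s0 -c-> s0 -d-> s5 -c-> s0 -c-> s0 -d-> s5 -c-> s0 -d-> s5 -c-> s0 -c-> s0

After reading 11 characters, A is in state s0.

s0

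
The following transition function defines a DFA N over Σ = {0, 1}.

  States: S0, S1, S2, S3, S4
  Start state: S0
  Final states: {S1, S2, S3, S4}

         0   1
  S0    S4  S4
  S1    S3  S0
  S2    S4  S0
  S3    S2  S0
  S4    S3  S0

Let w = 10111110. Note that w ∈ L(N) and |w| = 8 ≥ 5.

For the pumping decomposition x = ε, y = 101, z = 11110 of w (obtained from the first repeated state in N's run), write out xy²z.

10110111110

xy^2z = ε·101·101·11110 = 10110111110.
Reading y = 101 takes N from S0 back to S0, so after x·y·y the machine is still in S0, and z then leads to the accepting state S4. Hence 10110111110 ∈ L(N).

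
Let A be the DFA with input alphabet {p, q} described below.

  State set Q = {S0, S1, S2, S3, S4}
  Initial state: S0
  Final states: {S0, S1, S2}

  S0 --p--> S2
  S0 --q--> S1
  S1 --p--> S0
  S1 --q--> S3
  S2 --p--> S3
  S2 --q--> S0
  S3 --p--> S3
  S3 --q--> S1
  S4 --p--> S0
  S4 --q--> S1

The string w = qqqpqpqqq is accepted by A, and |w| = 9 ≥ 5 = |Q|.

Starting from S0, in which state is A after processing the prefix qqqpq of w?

State sequence: S0 -q-> S1 -q-> S3 -q-> S1 -p-> S0 -q-> S1

After reading 5 characters, A is in state S1.
(This kind of state-tracing is the core of the pumping-lemma construction: with 5 states, pigeonhole forces a repeat within the first 5 steps.)

S1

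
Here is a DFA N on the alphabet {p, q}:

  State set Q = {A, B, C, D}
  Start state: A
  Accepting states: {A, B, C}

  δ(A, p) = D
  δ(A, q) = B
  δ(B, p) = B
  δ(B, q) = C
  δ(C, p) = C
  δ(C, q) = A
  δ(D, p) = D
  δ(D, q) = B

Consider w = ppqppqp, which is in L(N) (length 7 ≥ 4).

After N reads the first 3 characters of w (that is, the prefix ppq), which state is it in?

State sequence: A -p-> D -p-> D -q-> B

After reading 3 characters, N is in state B.
(This kind of state-tracing is the core of the pumping-lemma construction: with 4 states, pigeonhole forces a repeat within the first 4 steps.)

B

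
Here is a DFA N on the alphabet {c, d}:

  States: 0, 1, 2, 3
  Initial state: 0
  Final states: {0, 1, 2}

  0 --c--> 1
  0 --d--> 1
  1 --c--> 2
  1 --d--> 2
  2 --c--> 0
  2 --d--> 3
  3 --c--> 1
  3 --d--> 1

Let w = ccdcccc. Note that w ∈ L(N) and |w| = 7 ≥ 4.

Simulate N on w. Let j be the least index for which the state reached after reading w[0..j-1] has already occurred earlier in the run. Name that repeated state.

1

Run of N on w = c c d c c c c:
  step 0: 0  (start)
  step 1: 1  (read c: 0→1)
  step 2: 2  (read c: 1→2)
  step 3: 3  (read d: 2→3)
  step 4: 1  (read c: 3→1)   ← first repeat (1 seen earlier)
  step 5: 2  (read c: 1→2)
  step 6: 0  (read c: 2→0)
  step 7: 1  (read c: 0→1)

The earliest repeat is at step j = 4: N is in 1, which it already visited at step i = 1.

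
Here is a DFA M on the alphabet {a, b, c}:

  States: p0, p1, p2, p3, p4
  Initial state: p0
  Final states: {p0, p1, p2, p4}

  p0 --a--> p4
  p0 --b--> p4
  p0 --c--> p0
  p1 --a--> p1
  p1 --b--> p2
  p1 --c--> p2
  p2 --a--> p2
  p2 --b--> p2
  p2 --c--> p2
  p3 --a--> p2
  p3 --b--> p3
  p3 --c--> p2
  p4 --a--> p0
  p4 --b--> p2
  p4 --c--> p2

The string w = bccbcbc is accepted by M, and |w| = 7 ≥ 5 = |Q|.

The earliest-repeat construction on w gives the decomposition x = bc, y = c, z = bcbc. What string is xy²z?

xy^2z = bc·c·c·bcbc = bcccbcbc.
Reading y = c takes M from p2 back to p2, so after x·y·y the machine is still in p2, and z then leads to the accepting state p2. Hence bcccbcbc ∈ L(M).

bcccbcbc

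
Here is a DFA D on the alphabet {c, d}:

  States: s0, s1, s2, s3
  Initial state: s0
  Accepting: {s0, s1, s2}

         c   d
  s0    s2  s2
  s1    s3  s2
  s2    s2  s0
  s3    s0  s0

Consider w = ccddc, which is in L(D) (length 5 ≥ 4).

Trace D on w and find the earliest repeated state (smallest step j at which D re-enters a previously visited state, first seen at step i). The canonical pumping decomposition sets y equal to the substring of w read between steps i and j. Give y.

State sequence: s0 -c-> s2 -c-> s2 -d-> s0 -d-> s2 -c-> s2
First repeat at step 2: s2 was already visited.

So i = 1, j = 2, giving x = w[0:1] = c, y = w[1:2] = c, z = w[2:5] = ddc.
Check: |xy| = 2 ≤ 4 and |y| = 1 ≥ 1. Reading y takes D from s2 back to s2, so every xyⁱz is accepted.

c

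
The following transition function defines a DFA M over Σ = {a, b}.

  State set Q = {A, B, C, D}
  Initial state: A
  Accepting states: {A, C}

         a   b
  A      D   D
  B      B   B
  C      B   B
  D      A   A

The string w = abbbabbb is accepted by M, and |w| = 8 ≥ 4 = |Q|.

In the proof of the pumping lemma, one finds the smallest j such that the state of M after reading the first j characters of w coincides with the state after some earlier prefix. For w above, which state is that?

A

State sequence: A -a-> D -b-> A -b-> D -b-> A -a-> D -b-> A -b-> D -b-> A
First repeat at step 2: A was already visited.

The earliest repeat is at step j = 2: M is in A, which it already visited at step i = 0.
The DFA has 4 states, so the proof of the pumping lemma guarantees a repeated state among the first 4+1 visited; the segment between the two visits is the pumpable y.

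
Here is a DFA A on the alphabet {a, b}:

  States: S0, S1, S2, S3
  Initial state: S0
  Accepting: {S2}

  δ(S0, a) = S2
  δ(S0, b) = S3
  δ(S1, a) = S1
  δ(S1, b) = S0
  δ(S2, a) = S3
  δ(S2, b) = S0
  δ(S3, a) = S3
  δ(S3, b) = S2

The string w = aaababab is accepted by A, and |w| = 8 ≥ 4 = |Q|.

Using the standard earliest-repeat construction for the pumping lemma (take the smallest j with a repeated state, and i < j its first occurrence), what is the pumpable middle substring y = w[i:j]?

Run of A on w = a a a b a b a b:
  step 0: S0  (start)
  step 1: S2  (read a: S0→S2)
  step 2: S3  (read a: S2→S3)
  step 3: S3  (read a: S3→S3)   ← first repeat (S3 seen earlier)
  step 4: S2  (read b: S3→S2)
  step 5: S3  (read a: S2→S3)
  step 6: S2  (read b: S3→S2)
  step 7: S3  (read a: S2→S3)
  step 8: S2  (read b: S3→S2)

So i = 2, j = 3, giving x = w[0:2] = aa, y = w[2:3] = a, z = w[3:8] = babab.
Check: |xy| = 3 ≤ 4 and |y| = 1 ≥ 1. Reading y takes A from S3 back to S3, so every xyⁱz is accepted.
Since A has 4 states, any run of length ≥ 4 visits 4+1 states, so by pigeonhole some state repeats within the first 4 steps — that repeat gives the pumpable loop.

a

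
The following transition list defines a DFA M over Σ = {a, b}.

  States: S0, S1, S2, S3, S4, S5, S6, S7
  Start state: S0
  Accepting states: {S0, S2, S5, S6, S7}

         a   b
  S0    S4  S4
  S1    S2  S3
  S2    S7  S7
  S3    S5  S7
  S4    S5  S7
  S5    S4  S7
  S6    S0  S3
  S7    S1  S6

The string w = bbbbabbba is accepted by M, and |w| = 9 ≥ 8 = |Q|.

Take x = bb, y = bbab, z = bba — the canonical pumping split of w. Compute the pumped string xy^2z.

bbbbabbbabbba

xy^2z = bb·bbab·bbab·bba = bbbbabbbabbba.
Reading y = bbab takes M from S7 back to S7, so after x·y·y the machine is still in S7, and z then leads to the accepting state S5. Hence bbbbabbbabbba ∈ L(M).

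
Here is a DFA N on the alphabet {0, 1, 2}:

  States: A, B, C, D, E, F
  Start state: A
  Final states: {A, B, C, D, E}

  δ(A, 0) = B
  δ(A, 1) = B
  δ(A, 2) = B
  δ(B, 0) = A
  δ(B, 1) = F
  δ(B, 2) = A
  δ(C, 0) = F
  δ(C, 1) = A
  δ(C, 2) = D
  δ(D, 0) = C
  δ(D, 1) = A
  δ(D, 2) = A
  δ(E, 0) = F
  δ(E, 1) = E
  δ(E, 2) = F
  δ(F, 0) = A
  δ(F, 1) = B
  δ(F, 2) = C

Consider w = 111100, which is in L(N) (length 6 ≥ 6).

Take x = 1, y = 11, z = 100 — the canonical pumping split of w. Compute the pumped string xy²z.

xy^2z = 1·11·11·100 = 11111100.
Reading y = 11 takes N from B back to B, so after x·y·y the machine is still in B, and z then leads to the accepting state B. Hence 11111100 ∈ L(N).

11111100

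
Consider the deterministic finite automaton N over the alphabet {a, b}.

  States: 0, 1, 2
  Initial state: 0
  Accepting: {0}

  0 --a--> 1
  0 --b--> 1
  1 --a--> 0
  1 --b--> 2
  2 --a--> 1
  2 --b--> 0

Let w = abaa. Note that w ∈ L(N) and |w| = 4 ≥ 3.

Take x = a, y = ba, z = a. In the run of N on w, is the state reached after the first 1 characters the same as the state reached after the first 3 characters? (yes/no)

yes

Run of N on the first 3 characters of w = a b a:
  step 0: 0  (start)
  step 1: 1  (read a: 0→1)
  step 2: 2  (read b: 1→2)
  step 3: 1  (read a: 2→1)

After x (step 1): 1. After xy (step 3): 1.
They match, so y = ba drives N around a cycle from 1 back to itself; pumping y any number of times keeps N in 1 before reading z, and xyⁱz ∈ L(N) for every i ≥ 0.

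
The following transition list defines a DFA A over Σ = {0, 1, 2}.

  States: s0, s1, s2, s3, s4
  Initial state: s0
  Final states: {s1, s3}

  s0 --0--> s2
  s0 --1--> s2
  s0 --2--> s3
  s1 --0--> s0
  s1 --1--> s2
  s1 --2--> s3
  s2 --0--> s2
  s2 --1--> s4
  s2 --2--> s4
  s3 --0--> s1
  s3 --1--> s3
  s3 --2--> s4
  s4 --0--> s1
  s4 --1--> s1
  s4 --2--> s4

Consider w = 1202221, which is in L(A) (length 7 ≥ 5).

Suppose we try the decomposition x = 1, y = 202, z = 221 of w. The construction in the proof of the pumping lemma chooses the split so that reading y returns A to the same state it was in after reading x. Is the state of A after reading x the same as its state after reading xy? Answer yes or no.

Run of A on the first 4 characters of w = 1 2 0 2:
  step 0: s0  (start)
  step 1: s2  (read 1: s0→s2)
  step 2: s4  (read 2: s2→s4)
  step 3: s1  (read 0: s4→s1)
  step 4: s3  (read 2: s1→s3)

After x (step 1): s2. After xy (step 4): s3.
They differ (s2 ≠ s3), so y is not a cycle from the state after x; this split is not the one the pumping-lemma construction produces, and pumping y need not keep the string in L(A).

no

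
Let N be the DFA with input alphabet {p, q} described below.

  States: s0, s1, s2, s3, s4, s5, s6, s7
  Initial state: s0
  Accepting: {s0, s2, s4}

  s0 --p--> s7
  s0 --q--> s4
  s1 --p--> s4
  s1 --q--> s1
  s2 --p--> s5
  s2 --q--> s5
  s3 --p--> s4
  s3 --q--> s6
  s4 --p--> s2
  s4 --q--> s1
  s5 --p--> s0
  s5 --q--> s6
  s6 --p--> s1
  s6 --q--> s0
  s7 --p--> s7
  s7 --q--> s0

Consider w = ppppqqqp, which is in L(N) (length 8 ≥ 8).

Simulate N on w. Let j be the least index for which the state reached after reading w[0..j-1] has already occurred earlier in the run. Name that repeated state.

s7

Run of N on w = p p p p q q q p:
  step 0: s0  (start)
  step 1: s7  (read p: s0→s7)
  step 2: s7  (read p: s7→s7)   ← first repeat (s7 seen earlier)
  step 3: s7  (read p: s7→s7)
  step 4: s7  (read p: s7→s7)
  step 5: s0  (read q: s7→s0)
  step 6: s4  (read q: s0→s4)
  step 7: s1  (read q: s4→s1)
  step 8: s4  (read p: s1→s4)

The earliest repeat is at step j = 2: N is in s7, which it already visited at step i = 1.
Pumping length from the standard proof: p = 8 (the number of states). The repeated state found above gives |xy| = j ≤ 8 and |y| = j − i ≥ 1.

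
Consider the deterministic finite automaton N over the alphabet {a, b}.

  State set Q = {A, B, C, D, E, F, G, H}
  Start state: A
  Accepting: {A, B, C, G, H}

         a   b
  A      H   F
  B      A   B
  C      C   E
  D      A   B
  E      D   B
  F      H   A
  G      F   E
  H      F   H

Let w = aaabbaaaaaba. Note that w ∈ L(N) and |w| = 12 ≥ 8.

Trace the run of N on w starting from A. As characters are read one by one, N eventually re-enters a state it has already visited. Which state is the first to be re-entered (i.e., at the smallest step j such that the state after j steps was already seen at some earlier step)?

H

Run of N on w = a a a b b a a a a a b a:
  step 0: A  (start)
  step 1: H  (read a: A→H)
  step 2: F  (read a: H→F)
  step 3: H  (read a: F→H)   ← first repeat (H seen earlier)
  step 4: H  (read b: H→H)
  step 5: H  (read b: H→H)
  step 6: F  (read a: H→F)
  step 7: H  (read a: F→H)
  step 8: F  (read a: H→F)
  step 9: H  (read a: F→H)
  step 10: F  (read a: H→F)
  step 11: A  (read b: F→A)
  step 12: H  (read a: A→H)

The earliest repeat is at step j = 3: N is in H, which it already visited at step i = 1.
The DFA has 8 states, so the proof of the pumping lemma guarantees a repeated state among the first 8+1 visited; the segment between the two visits is the pumpable y.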